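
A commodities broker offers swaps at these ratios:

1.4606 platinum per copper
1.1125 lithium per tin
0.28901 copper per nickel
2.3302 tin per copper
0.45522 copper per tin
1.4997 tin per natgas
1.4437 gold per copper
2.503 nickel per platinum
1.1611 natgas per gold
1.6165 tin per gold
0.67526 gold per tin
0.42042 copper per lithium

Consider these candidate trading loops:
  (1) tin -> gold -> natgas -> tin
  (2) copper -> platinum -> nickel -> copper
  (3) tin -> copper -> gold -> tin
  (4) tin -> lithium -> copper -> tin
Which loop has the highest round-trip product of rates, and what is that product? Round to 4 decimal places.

(1) 0.67526 × 1.1611 × 1.4997 = 1.17583
(2) 1.4606 × 2.503 × 0.28901 = 1.05659
(3) 0.45522 × 1.4437 × 1.6165 = 1.06237
(4) 1.1125 × 0.42042 × 2.3302 = 1.08987
Highest is cycle (1) at 1.1758 (>1, arbitrage).

1.1758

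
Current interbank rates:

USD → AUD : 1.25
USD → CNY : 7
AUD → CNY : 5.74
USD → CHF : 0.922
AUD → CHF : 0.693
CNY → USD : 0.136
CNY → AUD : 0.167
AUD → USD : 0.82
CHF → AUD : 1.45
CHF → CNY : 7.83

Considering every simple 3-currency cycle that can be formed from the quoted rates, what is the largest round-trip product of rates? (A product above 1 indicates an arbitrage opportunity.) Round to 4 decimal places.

1.0963

CHF→AUD→USD→CHF: 1.45 × 0.82 × 0.922 = 1.09626
CHF→CNY→USD→CHF: 7.83 × 0.136 × 0.922 = 0.98182
CNY→USD→AUD→CNY: 0.136 × 1.25 × 5.74 = 0.97580
CNY→AUD→USD→CNY: 0.167 × 0.82 × 7 = 0.95858
CHF→CNY→AUD→CHF: 7.83 × 0.167 × 0.693 = 0.90617
Maximum is CHF→AUD→USD→CHF at 1.0963; arbitrage exists.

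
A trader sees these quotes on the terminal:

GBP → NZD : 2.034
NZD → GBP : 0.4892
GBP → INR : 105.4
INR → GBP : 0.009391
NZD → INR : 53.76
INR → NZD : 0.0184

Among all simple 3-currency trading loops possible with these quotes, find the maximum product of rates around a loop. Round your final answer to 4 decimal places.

INR→GBP→NZD→INR: 0.009391 × 2.034 × 53.76 = 1.02689
INR→NZD→GBP→INR: 0.0184 × 0.4892 × 105.4 = 0.94873
Maximum is INR→GBP→NZD→INR at 1.0269; arbitrage exists.

1.0269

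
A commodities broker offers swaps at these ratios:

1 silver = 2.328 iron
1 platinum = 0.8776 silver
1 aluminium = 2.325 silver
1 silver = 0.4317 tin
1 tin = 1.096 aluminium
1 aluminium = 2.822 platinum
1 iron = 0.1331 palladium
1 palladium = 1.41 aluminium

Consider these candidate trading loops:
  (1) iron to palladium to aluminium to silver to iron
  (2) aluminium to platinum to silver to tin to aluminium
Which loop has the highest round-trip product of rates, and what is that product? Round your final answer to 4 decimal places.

(1) 0.1331 × 1.41 × 2.325 × 2.328 = 1.01579
(2) 2.822 × 0.8776 × 0.4317 × 1.096 = 1.17178
Highest is cycle (2) at 1.1718 (>1, arbitrage).

1.1718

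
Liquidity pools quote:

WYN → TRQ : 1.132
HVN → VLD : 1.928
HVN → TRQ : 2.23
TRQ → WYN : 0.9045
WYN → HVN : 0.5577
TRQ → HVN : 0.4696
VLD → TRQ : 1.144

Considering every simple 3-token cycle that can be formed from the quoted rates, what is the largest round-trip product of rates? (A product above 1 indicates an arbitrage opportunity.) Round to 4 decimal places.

WYN→HVN→TRQ→WYN: 0.5577 × 2.23 × 0.9045 = 1.12490
VLD→TRQ→HVN→VLD: 1.144 × 0.4696 × 1.928 = 1.03576
Maximum is WYN→HVN→TRQ→WYN at 1.1249; arbitrage exists.

1.1249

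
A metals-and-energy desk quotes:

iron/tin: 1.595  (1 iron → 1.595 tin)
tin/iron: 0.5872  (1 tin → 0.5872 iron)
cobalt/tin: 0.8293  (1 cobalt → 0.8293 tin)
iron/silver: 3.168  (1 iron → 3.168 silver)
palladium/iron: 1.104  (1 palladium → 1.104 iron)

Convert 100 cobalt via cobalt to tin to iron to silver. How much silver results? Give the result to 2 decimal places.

100 cobalt × 0.8293 = 82.93 tin
82.93 tin × 0.5872 = 48.696496 iron
48.696496 iron × 3.168 = 154.270499328 silver

154.27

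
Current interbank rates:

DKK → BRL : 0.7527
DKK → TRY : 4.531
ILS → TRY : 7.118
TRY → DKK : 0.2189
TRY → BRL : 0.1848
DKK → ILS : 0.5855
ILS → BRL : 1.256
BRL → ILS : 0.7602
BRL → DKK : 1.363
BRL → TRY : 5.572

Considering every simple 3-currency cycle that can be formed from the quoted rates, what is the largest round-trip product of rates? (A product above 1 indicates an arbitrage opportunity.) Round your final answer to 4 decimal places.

BRL→DKK→TRY→BRL: 1.363 × 4.531 × 0.1848 = 1.14128
ILS→BRL→DKK→ILS: 1.256 × 1.363 × 0.5855 = 1.00233
ILS→TRY→BRL→ILS: 7.118 × 0.1848 × 0.7602 = 0.99997
BRL→TRY→DKK→BRL: 5.572 × 0.2189 × 0.7527 = 0.91808
ILS→TRY→DKK→ILS: 7.118 × 0.2189 × 0.5855 = 0.91229
Maximum is BRL→DKK→TRY→BRL at 1.1413; arbitrage exists.

1.1413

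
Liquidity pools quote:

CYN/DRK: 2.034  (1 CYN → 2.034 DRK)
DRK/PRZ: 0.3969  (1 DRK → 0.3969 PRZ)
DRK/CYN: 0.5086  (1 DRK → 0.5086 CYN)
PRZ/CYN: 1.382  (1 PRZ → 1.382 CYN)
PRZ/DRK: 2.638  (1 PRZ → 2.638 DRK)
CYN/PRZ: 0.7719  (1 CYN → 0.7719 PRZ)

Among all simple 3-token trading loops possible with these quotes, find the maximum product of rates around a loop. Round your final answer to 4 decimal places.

1.1157

PRZ→CYN→DRK→PRZ: 1.382 × 2.034 × 0.3969 = 1.11568
PRZ→DRK→CYN→PRZ: 2.638 × 0.5086 × 0.7719 = 1.03565
Maximum is PRZ→CYN→DRK→PRZ at 1.1157; arbitrage exists.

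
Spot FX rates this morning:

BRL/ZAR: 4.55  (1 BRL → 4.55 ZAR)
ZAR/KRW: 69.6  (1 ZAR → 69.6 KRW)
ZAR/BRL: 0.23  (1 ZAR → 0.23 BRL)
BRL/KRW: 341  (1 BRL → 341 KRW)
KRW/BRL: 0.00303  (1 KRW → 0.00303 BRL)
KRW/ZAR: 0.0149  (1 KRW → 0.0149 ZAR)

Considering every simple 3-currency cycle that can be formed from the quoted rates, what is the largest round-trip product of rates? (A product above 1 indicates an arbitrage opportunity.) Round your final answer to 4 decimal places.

1.1686

KRW→ZAR→BRL→KRW: 0.0149 × 0.23 × 341 = 1.16861
KRW→BRL→ZAR→KRW: 0.00303 × 4.55 × 69.6 = 0.95954
Maximum is KRW→ZAR→BRL→KRW at 1.1686; arbitrage exists.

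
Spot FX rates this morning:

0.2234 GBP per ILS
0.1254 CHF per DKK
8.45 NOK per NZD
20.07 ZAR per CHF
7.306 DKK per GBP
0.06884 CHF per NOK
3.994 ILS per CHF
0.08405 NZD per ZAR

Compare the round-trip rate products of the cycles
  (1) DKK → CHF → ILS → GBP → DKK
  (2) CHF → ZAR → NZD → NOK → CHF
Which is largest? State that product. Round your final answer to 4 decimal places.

(1) 0.1254 × 3.994 × 0.2234 × 7.306 = 0.81746
(2) 20.07 × 0.08405 × 8.45 × 0.06884 = 0.98126
Highest is cycle (2) at 0.9813 (≤1, no arbitrage).

0.9813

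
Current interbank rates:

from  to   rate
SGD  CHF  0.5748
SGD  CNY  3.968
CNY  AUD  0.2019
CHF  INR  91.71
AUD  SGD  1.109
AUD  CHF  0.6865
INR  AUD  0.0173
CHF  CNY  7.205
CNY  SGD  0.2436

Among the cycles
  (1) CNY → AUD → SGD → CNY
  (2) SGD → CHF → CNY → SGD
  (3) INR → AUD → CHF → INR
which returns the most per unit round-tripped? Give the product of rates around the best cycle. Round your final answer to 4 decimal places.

(1) 0.2019 × 1.109 × 3.968 = 0.88846
(2) 0.5748 × 7.205 × 0.2436 = 1.00885
(3) 0.0173 × 0.6865 × 91.71 = 1.08919
Highest is cycle (3) at 1.0892 (>1, arbitrage).

1.0892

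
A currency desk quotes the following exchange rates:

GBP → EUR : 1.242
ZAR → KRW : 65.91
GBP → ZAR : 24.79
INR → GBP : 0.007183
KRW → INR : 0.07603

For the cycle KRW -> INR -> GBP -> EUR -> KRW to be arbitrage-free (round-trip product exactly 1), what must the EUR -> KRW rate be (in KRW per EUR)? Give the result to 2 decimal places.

Known legs of the cycle: 0.07603 × 0.007183 × 1.242 = 0.00067828537458
For no arbitrage the full-cycle product must be 1, so the missing rate is 1 / 0.00067828537458 ≈ 1474.3057.

1474.31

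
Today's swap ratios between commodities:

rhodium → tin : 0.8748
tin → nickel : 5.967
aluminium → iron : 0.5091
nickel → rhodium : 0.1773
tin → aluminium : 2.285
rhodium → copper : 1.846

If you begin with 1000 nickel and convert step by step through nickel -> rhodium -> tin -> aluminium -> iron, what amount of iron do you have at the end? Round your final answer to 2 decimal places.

1000 nickel × 0.1773 = 177.3 rhodium
177.3 rhodium × 0.8748 = 155.10204 tin
155.10204 tin × 2.285 = 354.4081614 aluminium
354.4081614 aluminium × 0.5091 = 180.42919496874 iron

180.43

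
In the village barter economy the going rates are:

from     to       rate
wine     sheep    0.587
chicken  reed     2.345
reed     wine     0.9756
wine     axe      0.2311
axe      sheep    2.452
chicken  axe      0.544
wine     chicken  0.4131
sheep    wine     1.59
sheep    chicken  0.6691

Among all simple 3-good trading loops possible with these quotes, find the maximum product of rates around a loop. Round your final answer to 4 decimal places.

0.9451

chicken→reed→wine→chicken: 2.345 × 0.9756 × 0.4131 = 0.94508
sheep→wine→axe→sheep: 1.59 × 0.2311 × 2.452 = 0.90098
chicken→axe→sheep→chicken: 0.544 × 2.452 × 0.6691 = 0.89250
Maximum is chicken→reed→wine→chicken at 0.9451; no arbitrage — every cycle loses value.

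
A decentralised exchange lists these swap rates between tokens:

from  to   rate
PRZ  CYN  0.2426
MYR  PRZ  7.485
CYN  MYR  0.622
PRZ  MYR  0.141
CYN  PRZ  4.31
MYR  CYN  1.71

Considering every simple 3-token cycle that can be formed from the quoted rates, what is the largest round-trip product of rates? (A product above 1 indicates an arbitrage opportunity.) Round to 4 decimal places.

MYR→PRZ→CYN→MYR: 7.485 × 0.2426 × 0.622 = 1.12947
MYR→CYN→PRZ→MYR: 1.71 × 4.31 × 0.141 = 1.03918
Maximum is MYR→PRZ→CYN→MYR at 1.1295; arbitrage exists.

1.1295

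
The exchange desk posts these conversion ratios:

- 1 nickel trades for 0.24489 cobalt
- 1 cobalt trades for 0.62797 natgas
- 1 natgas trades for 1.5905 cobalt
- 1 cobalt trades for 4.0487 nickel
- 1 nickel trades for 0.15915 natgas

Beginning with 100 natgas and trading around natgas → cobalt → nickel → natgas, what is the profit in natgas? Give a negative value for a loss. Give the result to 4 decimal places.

100 natgas × 1.5905 = 159.05 cobalt
159.05 cobalt × 4.0487 = 643.945735 nickel
643.945735 nickel × 0.15915 = 102.48396372525 natgas
Net change: 102.48396372525 − 100 = 2.48396372525 natgas

2.4840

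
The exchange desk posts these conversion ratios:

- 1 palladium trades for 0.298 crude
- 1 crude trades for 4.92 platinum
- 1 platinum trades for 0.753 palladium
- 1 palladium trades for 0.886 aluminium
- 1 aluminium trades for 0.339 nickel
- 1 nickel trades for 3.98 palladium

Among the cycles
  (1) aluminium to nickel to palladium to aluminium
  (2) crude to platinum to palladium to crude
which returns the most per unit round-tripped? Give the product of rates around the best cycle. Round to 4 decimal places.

(1) 0.339 × 3.98 × 0.886 = 1.19541
(2) 4.92 × 0.753 × 0.298 = 1.10402
Highest is cycle (1) at 1.1954 (>1, arbitrage).

1.1954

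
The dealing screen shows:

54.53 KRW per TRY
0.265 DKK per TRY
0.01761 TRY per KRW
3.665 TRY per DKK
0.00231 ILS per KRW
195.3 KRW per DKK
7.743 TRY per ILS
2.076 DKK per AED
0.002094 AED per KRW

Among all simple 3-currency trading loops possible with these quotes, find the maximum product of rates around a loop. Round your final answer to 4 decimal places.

0.9753

KRW→ILS→TRY→KRW: 0.00231 × 7.743 × 54.53 = 0.97534
KRW→TRY→DKK→KRW: 0.01761 × 0.265 × 195.3 = 0.91140
KRW→AED→DKK→KRW: 0.002094 × 2.076 × 195.3 = 0.84900
Maximum is KRW→ILS→TRY→KRW at 0.9753; no arbitrage — every cycle loses value.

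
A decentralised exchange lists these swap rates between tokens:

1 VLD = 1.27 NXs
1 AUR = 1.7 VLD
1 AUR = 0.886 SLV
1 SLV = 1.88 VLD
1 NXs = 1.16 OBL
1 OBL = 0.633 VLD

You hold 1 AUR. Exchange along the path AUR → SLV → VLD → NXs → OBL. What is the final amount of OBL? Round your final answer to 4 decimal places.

1 AUR × 0.886 = 0.886 SLV
0.886 SLV × 1.88 = 1.66568 VLD
1.66568 VLD × 1.27 = 2.1154136 NXs
2.1154136 NXs × 1.16 = 2.453879776 OBL

2.4539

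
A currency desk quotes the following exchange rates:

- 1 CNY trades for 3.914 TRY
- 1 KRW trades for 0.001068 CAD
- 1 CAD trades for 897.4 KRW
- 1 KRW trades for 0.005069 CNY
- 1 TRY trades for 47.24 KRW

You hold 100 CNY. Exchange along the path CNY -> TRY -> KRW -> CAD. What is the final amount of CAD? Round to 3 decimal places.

19.747

100 CNY × 3.914 = 391.4 TRY
391.4 TRY × 47.24 = 18489.736 KRW
18489.736 KRW × 0.001068 = 19.747038048 CAD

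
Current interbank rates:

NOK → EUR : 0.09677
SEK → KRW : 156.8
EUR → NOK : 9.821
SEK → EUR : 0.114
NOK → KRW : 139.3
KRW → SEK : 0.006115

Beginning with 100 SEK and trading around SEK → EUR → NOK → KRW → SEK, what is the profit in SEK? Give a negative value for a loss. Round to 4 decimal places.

100 SEK × 0.114 = 11.4 EUR
11.4 EUR × 9.821 = 111.9594 NOK
111.9594 NOK × 139.3 = 15595.94442 KRW
15595.94442 KRW × 0.006115 = 95.3692001283 SEK
Net change: 95.3692001283 − 100 = -4.6307998717 SEK

-4.6308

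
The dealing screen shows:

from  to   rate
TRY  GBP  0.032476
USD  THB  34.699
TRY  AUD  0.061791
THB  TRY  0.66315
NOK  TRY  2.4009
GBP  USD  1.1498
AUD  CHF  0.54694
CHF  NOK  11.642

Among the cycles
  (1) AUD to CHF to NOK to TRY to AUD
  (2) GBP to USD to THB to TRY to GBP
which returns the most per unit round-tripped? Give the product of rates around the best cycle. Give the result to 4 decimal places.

(1) 0.54694 × 11.642 × 2.4009 × 0.061791 = 0.94464
(2) 1.1498 × 34.699 × 0.66315 × 0.032476 = 0.85924
Highest is cycle (1) at 0.9446 (≤1, no arbitrage).

0.9446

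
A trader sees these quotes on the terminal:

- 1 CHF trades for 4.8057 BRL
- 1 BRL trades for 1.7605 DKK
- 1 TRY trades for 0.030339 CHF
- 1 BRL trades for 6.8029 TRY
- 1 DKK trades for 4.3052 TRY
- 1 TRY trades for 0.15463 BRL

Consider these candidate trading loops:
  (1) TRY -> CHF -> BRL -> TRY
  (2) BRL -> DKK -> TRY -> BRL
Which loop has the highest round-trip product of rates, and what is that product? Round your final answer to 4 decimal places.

1.1720

(1) 0.030339 × 4.8057 × 6.8029 = 0.99186
(2) 1.7605 × 4.3052 × 0.15463 = 1.17199
Highest is cycle (2) at 1.1720 (>1, arbitrage).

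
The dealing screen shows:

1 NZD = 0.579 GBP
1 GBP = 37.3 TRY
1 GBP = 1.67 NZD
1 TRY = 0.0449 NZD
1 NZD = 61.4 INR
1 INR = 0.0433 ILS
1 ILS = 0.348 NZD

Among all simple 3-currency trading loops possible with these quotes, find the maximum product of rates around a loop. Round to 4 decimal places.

0.9697

GBP→TRY→NZD→GBP: 37.3 × 0.0449 × 0.579 = 0.96969
INR→ILS→NZD→INR: 0.0433 × 0.348 × 61.4 = 0.92520
Maximum is GBP→TRY→NZD→GBP at 0.9697; no arbitrage — every cycle loses value.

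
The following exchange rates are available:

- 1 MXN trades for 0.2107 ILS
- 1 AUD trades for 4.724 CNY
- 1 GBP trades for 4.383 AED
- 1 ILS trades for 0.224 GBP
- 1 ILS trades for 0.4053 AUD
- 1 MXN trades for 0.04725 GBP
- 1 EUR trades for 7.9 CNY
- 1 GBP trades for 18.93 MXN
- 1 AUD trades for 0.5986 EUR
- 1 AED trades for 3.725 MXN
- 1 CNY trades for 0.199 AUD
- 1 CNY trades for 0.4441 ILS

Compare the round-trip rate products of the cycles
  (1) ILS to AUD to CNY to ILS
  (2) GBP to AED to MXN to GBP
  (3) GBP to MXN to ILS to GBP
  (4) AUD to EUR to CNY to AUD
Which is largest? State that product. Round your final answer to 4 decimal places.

(1) 0.4053 × 4.724 × 0.4441 = 0.85029
(2) 4.383 × 3.725 × 0.04725 = 0.77144
(3) 18.93 × 0.2107 × 0.224 = 0.89344
(4) 0.5986 × 7.9 × 0.199 = 0.94106
Highest is cycle (4) at 0.9411 (≤1, no arbitrage).

0.9411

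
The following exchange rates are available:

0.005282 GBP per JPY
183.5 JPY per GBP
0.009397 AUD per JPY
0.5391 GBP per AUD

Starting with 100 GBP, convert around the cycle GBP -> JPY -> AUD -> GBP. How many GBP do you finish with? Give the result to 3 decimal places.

100 GBP × 183.5 = 18350 JPY
18350 JPY × 0.009397 = 172.43495 AUD
172.43495 AUD × 0.5391 = 92.959681545 GBP

92.960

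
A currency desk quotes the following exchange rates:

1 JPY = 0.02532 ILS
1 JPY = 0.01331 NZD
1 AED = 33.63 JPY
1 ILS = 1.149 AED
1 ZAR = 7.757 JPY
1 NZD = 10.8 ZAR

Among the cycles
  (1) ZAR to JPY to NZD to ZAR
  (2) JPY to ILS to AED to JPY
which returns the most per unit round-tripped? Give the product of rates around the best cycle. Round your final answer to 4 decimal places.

(1) 7.757 × 0.01331 × 10.8 = 1.11505
(2) 0.02532 × 1.149 × 33.63 = 0.97839
Highest is cycle (1) at 1.1151 (>1, arbitrage).

1.1151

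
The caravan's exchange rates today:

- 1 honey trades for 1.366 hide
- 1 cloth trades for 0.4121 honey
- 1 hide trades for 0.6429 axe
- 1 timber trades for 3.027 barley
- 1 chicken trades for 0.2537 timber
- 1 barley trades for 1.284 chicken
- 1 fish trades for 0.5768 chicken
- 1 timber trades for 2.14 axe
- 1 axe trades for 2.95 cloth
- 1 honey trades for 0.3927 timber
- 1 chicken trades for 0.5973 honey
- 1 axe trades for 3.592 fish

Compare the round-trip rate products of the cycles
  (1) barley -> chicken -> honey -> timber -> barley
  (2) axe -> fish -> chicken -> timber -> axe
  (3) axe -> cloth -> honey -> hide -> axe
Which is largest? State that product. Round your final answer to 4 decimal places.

(1) 1.284 × 0.5973 × 0.3927 × 3.027 = 0.91166
(2) 3.592 × 0.5768 × 0.2537 × 2.14 = 1.12485
(3) 2.95 × 0.4121 × 1.366 × 0.6429 = 1.06763
Highest is cycle (2) at 1.1249 (>1, arbitrage).

1.1249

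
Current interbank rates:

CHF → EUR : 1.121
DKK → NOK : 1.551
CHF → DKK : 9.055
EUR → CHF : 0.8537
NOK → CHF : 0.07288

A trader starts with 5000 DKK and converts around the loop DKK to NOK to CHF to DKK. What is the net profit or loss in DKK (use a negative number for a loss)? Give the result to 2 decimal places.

117.74

5000 DKK × 1.551 = 7755 NOK
7755 NOK × 0.07288 = 565.1844 CHF
565.1844 CHF × 9.055 = 5117.744742 DKK
Net change: 5117.744742 − 5000 = 117.744742 DKK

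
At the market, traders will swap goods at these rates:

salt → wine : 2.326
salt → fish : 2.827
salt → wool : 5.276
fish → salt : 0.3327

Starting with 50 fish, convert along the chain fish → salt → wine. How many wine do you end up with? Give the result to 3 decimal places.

38.693

50 fish × 0.3327 = 16.635 salt
16.635 salt × 2.326 = 38.69301 wine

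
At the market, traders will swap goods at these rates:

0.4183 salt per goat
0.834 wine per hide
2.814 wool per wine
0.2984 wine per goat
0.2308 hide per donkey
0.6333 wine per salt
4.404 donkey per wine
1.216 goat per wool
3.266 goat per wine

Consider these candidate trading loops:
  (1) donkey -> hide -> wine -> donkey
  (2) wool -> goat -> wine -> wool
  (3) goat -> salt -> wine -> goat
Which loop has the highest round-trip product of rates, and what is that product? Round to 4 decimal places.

(1) 0.2308 × 0.834 × 4.404 = 0.84771
(2) 1.216 × 0.2984 × 2.814 = 1.02107
(3) 0.4183 × 0.6333 × 3.266 = 0.86519
Highest is cycle (2) at 1.0211 (>1, arbitrage).

1.0211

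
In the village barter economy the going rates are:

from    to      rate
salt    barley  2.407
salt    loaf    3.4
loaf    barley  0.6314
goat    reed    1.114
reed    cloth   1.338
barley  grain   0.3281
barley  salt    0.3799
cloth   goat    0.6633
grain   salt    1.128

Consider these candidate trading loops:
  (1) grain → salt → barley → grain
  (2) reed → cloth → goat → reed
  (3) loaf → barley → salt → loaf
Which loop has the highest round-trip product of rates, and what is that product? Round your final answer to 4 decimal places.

(1) 1.128 × 2.407 × 0.3281 = 0.89082
(2) 1.338 × 0.6633 × 1.114 = 0.98867
(3) 0.6314 × 0.3799 × 3.4 = 0.81555
Highest is cycle (2) at 0.9887 (≤1, no arbitrage).

0.9887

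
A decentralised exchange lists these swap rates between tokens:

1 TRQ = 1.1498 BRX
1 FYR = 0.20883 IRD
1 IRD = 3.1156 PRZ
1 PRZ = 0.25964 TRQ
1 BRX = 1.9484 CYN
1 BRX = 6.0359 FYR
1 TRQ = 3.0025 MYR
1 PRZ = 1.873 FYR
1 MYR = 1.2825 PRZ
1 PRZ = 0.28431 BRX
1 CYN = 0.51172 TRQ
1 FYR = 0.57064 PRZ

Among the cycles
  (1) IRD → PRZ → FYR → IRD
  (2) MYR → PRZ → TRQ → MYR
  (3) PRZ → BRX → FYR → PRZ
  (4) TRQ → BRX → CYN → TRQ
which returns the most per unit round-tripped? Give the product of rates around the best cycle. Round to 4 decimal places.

(1) 3.1156 × 1.873 × 0.20883 = 1.21863
(2) 1.2825 × 0.25964 × 3.0025 = 0.99980
(3) 0.28431 × 6.0359 × 0.57064 = 0.97926
(4) 1.1498 × 1.9484 × 0.51172 = 1.14639
Highest is cycle (1) at 1.2186 (>1, arbitrage).

1.2186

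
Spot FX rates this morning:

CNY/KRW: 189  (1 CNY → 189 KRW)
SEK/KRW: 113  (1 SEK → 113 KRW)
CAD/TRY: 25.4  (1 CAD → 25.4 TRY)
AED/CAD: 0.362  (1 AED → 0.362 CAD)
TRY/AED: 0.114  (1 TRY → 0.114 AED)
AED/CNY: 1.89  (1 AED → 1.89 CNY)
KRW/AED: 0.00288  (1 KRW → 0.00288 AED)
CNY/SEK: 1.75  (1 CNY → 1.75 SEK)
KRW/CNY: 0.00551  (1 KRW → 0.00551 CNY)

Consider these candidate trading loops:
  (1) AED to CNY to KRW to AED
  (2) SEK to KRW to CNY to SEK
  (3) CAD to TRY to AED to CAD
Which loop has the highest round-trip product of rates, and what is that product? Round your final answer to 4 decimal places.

1.0896

(1) 1.89 × 189 × 0.00288 = 1.02876
(2) 113 × 0.00551 × 1.75 = 1.08960
(3) 25.4 × 0.114 × 0.362 = 1.04821
Highest is cycle (2) at 1.0896 (>1, arbitrage).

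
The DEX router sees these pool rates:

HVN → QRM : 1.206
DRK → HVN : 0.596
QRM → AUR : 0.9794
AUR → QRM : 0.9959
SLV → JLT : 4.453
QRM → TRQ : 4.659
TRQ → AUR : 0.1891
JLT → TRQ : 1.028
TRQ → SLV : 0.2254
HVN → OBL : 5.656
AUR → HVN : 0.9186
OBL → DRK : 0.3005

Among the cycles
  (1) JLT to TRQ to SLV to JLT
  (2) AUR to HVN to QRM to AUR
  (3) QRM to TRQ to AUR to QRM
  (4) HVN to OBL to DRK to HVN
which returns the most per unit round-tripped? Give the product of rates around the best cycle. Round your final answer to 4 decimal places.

1.0850

(1) 1.028 × 0.2254 × 4.453 = 1.03181
(2) 0.9186 × 1.206 × 0.9794 = 1.08501
(3) 4.659 × 0.1891 × 0.9959 = 0.87740
(4) 5.656 × 0.3005 × 0.596 = 1.01298
Highest is cycle (2) at 1.0850 (>1, arbitrage).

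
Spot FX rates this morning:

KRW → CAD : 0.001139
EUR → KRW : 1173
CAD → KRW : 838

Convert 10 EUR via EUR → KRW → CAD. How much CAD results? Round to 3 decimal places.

13.360

10 EUR × 1173 = 11730 KRW
11730 KRW × 0.001139 = 13.36047 CAD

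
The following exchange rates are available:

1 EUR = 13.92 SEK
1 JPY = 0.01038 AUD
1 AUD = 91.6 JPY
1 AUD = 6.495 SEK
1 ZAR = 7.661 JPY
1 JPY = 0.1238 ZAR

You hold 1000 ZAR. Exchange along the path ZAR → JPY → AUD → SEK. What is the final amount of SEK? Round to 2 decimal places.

516.49

1000 ZAR × 7.661 = 7661 JPY
7661 JPY × 0.01038 = 79.52118 AUD
79.52118 AUD × 6.495 = 516.4900641 SEK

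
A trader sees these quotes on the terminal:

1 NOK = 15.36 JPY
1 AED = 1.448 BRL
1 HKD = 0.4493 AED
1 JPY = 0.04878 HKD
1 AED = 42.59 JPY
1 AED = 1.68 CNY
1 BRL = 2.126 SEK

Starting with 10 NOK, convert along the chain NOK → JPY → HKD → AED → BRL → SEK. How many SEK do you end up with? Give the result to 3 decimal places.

10 NOK × 15.36 = 153.6 JPY
153.6 JPY × 0.04878 = 7.492608 HKD
7.492608 HKD × 0.4493 = 3.3664287744 AED
3.3664287744 AED × 1.448 = 4.8745888653312 BRL
4.8745888653312 BRL × 2.126 = 10.3633759276941312 SEK

10.363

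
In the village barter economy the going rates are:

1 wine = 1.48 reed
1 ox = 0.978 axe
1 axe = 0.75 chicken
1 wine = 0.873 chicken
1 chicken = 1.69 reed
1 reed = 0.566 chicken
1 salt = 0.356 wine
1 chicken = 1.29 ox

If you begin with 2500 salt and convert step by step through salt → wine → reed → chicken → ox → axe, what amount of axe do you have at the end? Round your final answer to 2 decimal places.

940.58

2500 salt × 0.356 = 890 wine
890 wine × 1.48 = 1317.2 reed
1317.2 reed × 0.566 = 745.5352 chicken
745.5352 chicken × 1.29 = 961.740408 ox
961.740408 ox × 0.978 = 940.582119024 axe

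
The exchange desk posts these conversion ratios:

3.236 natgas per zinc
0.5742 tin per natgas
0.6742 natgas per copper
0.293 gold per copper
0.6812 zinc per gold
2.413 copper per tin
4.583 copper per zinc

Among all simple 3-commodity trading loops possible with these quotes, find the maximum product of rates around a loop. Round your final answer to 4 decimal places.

tin→copper→natgas→tin: 2.413 × 0.6742 × 0.5742 = 0.93413
zinc→copper→gold→zinc: 4.583 × 0.293 × 0.6812 = 0.91473
Maximum is tin→copper→natgas→tin at 0.9341; no arbitrage — every cycle loses value.

0.9341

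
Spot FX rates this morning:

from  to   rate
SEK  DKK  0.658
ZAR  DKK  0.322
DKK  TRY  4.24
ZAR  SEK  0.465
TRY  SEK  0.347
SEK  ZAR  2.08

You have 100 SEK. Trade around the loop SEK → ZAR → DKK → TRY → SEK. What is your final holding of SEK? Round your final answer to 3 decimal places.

98.540

100 SEK × 2.08 = 208 ZAR
208 ZAR × 0.322 = 66.976 DKK
66.976 DKK × 4.24 = 283.97824 TRY
283.97824 TRY × 0.347 = 98.54044928 SEK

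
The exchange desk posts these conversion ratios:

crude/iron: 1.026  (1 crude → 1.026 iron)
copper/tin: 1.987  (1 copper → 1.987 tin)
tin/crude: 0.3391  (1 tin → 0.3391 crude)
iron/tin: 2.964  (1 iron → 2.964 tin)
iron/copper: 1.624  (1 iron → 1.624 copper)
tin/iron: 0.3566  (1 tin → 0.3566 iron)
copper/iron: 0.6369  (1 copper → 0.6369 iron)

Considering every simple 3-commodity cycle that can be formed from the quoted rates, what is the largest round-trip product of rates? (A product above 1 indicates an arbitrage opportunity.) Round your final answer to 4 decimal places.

1.1507

tin→iron→copper→tin: 0.3566 × 1.624 × 1.987 = 1.15071
tin→crude→iron→tin: 0.3391 × 1.026 × 2.964 = 1.03122
Maximum is tin→iron→copper→tin at 1.1507; arbitrage exists.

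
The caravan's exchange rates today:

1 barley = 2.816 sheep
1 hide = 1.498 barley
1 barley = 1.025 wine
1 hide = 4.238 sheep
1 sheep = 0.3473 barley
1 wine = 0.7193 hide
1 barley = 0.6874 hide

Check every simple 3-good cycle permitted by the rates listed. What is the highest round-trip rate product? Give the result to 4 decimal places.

wine→hide→barley→wine: 0.7193 × 1.498 × 1.025 = 1.10445
hide→sheep→barley→hide: 4.238 × 0.3473 × 0.6874 = 1.01175
Maximum is wine→hide→barley→wine at 1.1044; arbitrage exists.

1.1044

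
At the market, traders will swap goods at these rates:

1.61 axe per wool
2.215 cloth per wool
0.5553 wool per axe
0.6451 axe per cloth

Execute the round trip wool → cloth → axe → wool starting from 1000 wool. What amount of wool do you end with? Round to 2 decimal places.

1000 wool × 2.215 = 2215 cloth
2215 cloth × 0.6451 = 1428.8965 axe
1428.8965 axe × 0.5553 = 793.46622645 wool

793.47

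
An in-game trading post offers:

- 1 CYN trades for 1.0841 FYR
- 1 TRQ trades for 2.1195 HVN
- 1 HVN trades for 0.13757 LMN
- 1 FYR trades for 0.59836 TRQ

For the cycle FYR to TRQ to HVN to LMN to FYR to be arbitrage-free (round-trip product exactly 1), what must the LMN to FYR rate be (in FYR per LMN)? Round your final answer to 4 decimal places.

5.7317

Known legs of the cycle: 0.59836 × 2.1195 × 0.13757 = 0.1744695784314
For no arbitrage the full-cycle product must be 1, so the missing rate is 1 / 0.1744695784314 ≈ 5.731658.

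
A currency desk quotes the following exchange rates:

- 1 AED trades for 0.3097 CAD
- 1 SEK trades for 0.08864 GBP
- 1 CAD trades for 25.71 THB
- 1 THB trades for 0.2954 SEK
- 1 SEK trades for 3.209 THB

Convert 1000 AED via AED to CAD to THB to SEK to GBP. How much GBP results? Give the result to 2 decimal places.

208.49

1000 AED × 0.3097 = 309.7 CAD
309.7 CAD × 25.71 = 7962.387 THB
7962.387 THB × 0.2954 = 2352.0891198 SEK
2352.0891198 SEK × 0.08864 = 208.489179579072 GBP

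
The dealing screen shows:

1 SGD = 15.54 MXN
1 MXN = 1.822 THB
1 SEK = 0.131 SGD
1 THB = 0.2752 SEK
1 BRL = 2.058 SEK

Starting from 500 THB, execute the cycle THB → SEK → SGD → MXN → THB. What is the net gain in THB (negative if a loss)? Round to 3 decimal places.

10.375

500 THB × 0.2752 = 137.6 SEK
137.6 SEK × 0.131 = 18.0256 SGD
18.0256 SGD × 15.54 = 280.117824 MXN
280.117824 MXN × 1.822 = 510.374675328 THB
Net change: 510.374675328 − 500 = 10.374675328 THB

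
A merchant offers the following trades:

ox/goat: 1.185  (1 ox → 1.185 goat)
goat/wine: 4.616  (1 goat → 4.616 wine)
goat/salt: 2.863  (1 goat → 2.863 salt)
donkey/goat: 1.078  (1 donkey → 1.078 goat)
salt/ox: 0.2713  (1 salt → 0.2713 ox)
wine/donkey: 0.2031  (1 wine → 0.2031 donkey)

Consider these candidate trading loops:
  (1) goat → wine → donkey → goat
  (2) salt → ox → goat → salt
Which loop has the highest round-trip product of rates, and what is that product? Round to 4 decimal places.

1.0106

(1) 4.616 × 0.2031 × 1.078 = 1.01064
(2) 0.2713 × 1.185 × 2.863 = 0.92043
Highest is cycle (1) at 1.0106 (>1, arbitrage).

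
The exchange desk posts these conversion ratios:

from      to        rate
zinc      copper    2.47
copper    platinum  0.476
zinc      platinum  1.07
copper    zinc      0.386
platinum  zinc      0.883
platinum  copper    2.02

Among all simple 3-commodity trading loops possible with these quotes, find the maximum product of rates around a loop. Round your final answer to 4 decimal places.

1.0382

copper→platinum→zinc→copper: 0.476 × 0.883 × 2.47 = 1.03816
copper→zinc→platinum→copper: 0.386 × 1.07 × 2.02 = 0.83430
Maximum is copper→platinum→zinc→copper at 1.0382; arbitrage exists.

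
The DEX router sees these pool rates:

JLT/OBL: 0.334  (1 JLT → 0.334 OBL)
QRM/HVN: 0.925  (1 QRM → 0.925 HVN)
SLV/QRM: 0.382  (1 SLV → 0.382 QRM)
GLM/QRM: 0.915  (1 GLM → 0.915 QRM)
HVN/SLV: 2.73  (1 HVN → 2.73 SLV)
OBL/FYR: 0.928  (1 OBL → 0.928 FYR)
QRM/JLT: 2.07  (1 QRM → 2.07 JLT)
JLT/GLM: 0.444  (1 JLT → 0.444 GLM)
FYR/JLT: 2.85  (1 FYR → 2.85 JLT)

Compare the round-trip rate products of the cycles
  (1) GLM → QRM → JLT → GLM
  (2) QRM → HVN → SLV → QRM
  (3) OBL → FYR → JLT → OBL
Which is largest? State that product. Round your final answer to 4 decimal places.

0.9646

(1) 0.915 × 2.07 × 0.444 = 0.84096
(2) 0.925 × 2.73 × 0.382 = 0.96465
(3) 0.928 × 2.85 × 0.334 = 0.88336
Highest is cycle (2) at 0.9646 (≤1, no arbitrage).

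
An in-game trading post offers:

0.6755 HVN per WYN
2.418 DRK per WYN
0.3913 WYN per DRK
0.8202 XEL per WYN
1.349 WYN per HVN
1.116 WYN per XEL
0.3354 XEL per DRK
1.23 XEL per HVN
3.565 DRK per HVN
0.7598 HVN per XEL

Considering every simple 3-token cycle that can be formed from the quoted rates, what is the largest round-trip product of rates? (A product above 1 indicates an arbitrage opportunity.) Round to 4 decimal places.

DRK→WYN→HVN→DRK: 0.3913 × 0.6755 × 3.565 = 0.94231
XEL→WYN→HVN→XEL: 1.116 × 0.6755 × 1.23 = 0.92725
XEL→HVN→DRK→XEL: 0.7598 × 3.565 × 0.3354 = 0.90849
XEL→WYN→DRK→XEL: 1.116 × 2.418 × 0.3354 = 0.90507
XEL→HVN→WYN→XEL: 0.7598 × 1.349 × 0.8202 = 0.84068
Maximum is DRK→WYN→HVN→DRK at 0.9423; no arbitrage — every cycle loses value.

0.9423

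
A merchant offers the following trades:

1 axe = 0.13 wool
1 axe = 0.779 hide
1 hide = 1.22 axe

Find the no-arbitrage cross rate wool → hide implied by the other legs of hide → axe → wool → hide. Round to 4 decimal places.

6.3052

Known legs of the cycle: 1.22 × 0.13 = 0.1586
For no arbitrage the full-cycle product must be 1, so the missing rate is 1 / 0.1586 ≈ 6.305170.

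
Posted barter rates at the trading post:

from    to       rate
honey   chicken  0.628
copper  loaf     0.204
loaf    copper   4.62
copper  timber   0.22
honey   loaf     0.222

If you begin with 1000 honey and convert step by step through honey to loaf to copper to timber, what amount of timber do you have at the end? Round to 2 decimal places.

225.64

1000 honey × 0.222 = 222 loaf
222 loaf × 4.62 = 1025.64 copper
1025.64 copper × 0.22 = 225.6408 timber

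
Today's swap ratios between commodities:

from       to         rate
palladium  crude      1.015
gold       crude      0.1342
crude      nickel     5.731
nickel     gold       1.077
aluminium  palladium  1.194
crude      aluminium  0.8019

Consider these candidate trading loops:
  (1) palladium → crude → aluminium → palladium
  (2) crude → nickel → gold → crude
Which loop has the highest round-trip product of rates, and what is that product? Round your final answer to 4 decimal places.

(1) 1.015 × 0.8019 × 1.194 = 0.97183
(2) 5.731 × 1.077 × 0.1342 = 0.82832
Highest is cycle (1) at 0.9718 (≤1, no arbitrage).

0.9718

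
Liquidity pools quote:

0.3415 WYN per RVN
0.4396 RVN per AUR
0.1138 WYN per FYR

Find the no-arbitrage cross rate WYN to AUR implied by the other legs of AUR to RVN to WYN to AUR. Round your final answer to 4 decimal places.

6.6612

Known legs of the cycle: 0.4396 × 0.3415 = 0.1501234
For no arbitrage the full-cycle product must be 1, so the missing rate is 1 / 0.1501234 ≈ 6.661187.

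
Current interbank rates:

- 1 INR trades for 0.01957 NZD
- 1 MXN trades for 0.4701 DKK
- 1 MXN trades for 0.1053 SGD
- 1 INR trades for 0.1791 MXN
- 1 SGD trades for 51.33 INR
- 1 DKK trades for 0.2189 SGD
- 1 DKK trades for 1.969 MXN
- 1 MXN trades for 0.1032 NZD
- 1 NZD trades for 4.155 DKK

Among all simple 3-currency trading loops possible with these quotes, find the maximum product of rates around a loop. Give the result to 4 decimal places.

INR→MXN→SGD→INR: 0.1791 × 0.1053 × 51.33 = 0.96804
NZD→DKK→MXN→NZD: 4.155 × 1.969 × 0.1032 = 0.84430
Maximum is INR→MXN→SGD→INR at 0.9680; no arbitrage — every cycle loses value.

0.9680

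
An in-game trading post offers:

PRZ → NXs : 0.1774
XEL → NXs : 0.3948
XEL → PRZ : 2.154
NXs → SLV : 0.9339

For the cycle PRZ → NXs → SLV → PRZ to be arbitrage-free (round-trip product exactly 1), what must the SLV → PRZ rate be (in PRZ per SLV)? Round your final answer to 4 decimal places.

6.0360

Known legs of the cycle: 0.1774 × 0.9339 = 0.16567386
For no arbitrage the full-cycle product must be 1, so the missing rate is 1 / 0.16567386 ≈ 6.035955.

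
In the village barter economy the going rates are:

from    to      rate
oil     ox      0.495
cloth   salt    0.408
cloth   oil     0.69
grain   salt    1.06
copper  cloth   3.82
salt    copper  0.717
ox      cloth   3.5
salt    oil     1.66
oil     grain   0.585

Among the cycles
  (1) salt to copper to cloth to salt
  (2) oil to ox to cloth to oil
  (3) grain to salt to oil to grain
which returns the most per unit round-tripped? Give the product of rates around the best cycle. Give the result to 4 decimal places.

(1) 0.717 × 3.82 × 0.408 = 1.11749
(2) 0.495 × 3.5 × 0.69 = 1.19543
(3) 1.06 × 1.66 × 0.585 = 1.02937
Highest is cycle (2) at 1.1954 (>1, arbitrage).

1.1954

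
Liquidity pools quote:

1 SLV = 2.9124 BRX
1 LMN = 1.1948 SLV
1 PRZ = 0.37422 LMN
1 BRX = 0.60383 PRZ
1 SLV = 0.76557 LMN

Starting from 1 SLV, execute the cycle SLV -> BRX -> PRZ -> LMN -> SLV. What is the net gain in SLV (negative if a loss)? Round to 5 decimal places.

-0.21370

1 SLV × 2.9124 = 2.9124 BRX
2.9124 BRX × 0.60383 = 1.758594492 PRZ
1.758594492 PRZ × 0.37422 = 0.65810123079624 LMN
0.65810123079624 LMN × 1.1948 = 0.786299350555347552 SLV
Net change: 0.786299350555347552 − 1 = -0.213700649444652448 SLV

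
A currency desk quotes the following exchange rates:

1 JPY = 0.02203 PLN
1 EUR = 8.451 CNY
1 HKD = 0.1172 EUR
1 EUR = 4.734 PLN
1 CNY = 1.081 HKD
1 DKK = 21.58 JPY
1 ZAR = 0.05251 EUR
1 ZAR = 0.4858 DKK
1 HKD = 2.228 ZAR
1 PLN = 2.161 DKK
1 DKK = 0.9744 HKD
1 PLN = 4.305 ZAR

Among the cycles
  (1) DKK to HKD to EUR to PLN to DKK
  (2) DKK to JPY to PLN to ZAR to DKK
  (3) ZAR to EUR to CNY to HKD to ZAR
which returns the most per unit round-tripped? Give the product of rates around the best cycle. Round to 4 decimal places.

(1) 0.9744 × 0.1172 × 4.734 × 2.161 = 1.16828
(2) 21.58 × 0.02203 × 4.305 × 0.4858 = 0.99425
(3) 0.05251 × 8.451 × 1.081 × 2.228 = 1.06879
Highest is cycle (1) at 1.1683 (>1, arbitrage).

1.1683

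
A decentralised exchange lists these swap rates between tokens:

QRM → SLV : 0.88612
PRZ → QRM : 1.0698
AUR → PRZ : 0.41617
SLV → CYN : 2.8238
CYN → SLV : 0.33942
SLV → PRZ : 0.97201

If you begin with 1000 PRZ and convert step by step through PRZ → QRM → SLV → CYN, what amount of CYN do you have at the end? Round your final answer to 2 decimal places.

1000 PRZ × 1.0698 = 1069.8 QRM
1069.8 QRM × 0.88612 = 947.971176 SLV
947.971176 SLV × 2.8238 = 2676.8810067888 CYN

2676.88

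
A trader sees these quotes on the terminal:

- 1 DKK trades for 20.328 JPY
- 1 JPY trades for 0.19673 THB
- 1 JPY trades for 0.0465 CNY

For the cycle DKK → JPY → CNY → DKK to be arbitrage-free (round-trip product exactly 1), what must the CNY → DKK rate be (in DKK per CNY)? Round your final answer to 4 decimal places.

Known legs of the cycle: 20.328 × 0.0465 = 0.945252
For no arbitrage the full-cycle product must be 1, so the missing rate is 1 / 0.945252 ≈ 1.057919.

1.0579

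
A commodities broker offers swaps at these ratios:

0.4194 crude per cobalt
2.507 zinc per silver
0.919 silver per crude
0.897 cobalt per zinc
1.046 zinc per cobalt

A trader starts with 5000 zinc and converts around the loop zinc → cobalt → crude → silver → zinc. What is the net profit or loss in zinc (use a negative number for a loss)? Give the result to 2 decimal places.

5000 zinc × 0.897 = 4485 cobalt
4485 cobalt × 0.4194 = 1881.009 crude
1881.009 crude × 0.919 = 1728.647271 silver
1728.647271 silver × 2.507 = 4333.718708397 zinc
Net change: 4333.718708397 − 5000 = -666.281291603 zinc

-666.28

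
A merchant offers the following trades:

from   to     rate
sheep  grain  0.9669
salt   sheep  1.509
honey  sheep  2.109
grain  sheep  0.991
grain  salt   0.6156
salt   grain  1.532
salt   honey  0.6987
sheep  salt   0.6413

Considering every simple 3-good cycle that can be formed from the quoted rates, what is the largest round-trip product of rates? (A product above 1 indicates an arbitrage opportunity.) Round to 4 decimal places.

0.9736

grain→sheep→salt→grain: 0.991 × 0.6413 × 1.532 = 0.97363
honey→sheep→salt→honey: 2.109 × 0.6413 × 0.6987 = 0.94499
grain→salt→sheep→grain: 0.6156 × 1.509 × 0.9669 = 0.89819
Maximum is grain→sheep→salt→grain at 0.9736; no arbitrage — every cycle loses value.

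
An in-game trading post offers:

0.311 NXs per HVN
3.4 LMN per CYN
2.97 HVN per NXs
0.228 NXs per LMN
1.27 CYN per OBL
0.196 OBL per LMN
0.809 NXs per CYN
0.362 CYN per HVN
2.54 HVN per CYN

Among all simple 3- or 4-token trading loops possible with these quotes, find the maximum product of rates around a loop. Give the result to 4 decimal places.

HVN→CYN→NXs→HVN: 0.362 × 0.809 × 2.97 = 0.86979
OBL→CYN→LMN→OBL: 1.27 × 3.4 × 0.196 = 0.84633
HVN→CYN→LMN→NXs→HVN: 0.362 × 3.4 × 0.228 × 2.97 = 0.83345
Maximum is HVN→CYN→NXs→HVN at 0.8698; no arbitrage — every cycle loses value.

0.8698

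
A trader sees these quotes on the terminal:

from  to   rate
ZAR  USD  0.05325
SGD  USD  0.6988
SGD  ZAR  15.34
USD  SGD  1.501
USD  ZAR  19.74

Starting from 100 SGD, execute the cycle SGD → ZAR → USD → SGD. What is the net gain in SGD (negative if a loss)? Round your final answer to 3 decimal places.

100 SGD × 15.34 = 1534 ZAR
1534 ZAR × 0.05325 = 81.6855 USD
81.6855 USD × 1.501 = 122.6099355 SGD
Net change: 122.6099355 − 100 = 22.6099355 SGD

22.610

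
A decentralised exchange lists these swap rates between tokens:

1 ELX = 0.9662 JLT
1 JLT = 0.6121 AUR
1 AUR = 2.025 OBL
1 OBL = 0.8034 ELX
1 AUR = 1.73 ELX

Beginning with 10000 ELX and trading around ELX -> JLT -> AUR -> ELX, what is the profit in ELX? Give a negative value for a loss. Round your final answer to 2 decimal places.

10000 ELX × 0.9662 = 9662 JLT
9662 JLT × 0.6121 = 5914.1102 AUR
5914.1102 AUR × 1.73 = 10231.410646 ELX
Net change: 10231.410646 − 10000 = 231.410646 ELX

231.41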